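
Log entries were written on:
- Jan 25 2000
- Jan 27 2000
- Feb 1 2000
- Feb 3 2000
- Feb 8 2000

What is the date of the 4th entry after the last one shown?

Feb 22 2000

Gaps: 2, 5, 2, 5 days — not constant, but cyclic with period 2.
The events fall on every Tuesday and Thursday.
The following Thursday is Feb 10 2000.
The following Tuesday is Feb 15 2000.
Next Thursday: Feb 17 2000.
Next Tuesday: Feb 22 2000.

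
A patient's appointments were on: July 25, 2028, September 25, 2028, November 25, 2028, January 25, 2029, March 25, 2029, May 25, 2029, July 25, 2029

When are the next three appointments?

Gaps: 62, 61, 61, 59, 61, 61 days — not constant. Every event is on the 25th of the month.
Pattern: the 25th of every 2 months.
Next: September 2029 → September 25, 2029.
November 2029: November 25, 2029.
Next: January 2030 → January 25, 2030.

September 25, 2029; November 25, 2029; January 25, 2030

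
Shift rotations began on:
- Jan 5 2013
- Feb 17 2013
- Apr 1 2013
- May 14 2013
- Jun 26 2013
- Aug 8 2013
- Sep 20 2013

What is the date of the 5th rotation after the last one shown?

Apr 23 2014

Gaps between consecutive events: 43, 43, 43, 43, 43, 43 days — a constant 43-day interval.
Sep 20 2013 + 43 days = Nov 2 2013.
Nov 2 2013 + 43 days = Dec 15 2013.
Dec 15 2013 + 43 days = Jan 27 2014.
Jan 27 2014 + 43 days = Mar 11 2014.
Mar 11 2014 + 43 days = Apr 23 2014.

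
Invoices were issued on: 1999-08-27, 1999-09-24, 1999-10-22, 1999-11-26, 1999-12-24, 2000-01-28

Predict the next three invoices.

2000-02-25, 2000-03-24, 2000-04-28

Gaps: 28, 28, 35, 28, 35 days — a mix of 28 and 35. Every date is a Friday.
Each is the 4th Friday of its month.
4th Friday of February 2000: 2000-02-25.
4th Friday of March 2000: 2000-03-24.
April 2000 — 4th Friday is 2000-04-28.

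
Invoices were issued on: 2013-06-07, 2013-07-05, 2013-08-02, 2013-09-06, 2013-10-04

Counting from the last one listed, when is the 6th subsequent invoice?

These are Fridays at 28- or 35-day spacing (28, 28, 35, 28).
The pattern: 1st Friday of the month.
November 2013 — 1st Friday is 2013-11-01.
1st Friday of December 2013: 2013-12-06.
1st Friday of January 2014: 2014-01-03.
1st Friday of February 2014: 2014-02-07.
March 2014 — 1st Friday is 2014-03-07.
1st Friday of April 2014: 2014-04-04.

2014-04-04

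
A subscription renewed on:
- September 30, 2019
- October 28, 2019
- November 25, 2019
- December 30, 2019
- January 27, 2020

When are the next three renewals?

All Mondays; the gaps (28, 28, 35, 28) vary with month length.
This is the last Monday of each month.
Last Monday of February 2020: February 24, 2020.
Last Monday of March 2020: March 30, 2020.
Last Monday of April 2020: April 27, 2020.

February 24, 2020; March 30, 2020; April 27, 2020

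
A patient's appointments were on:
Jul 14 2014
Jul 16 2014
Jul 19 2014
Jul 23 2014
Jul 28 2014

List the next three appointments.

Aug 3 2014, Aug 10 2014, Aug 18 2014

Intervals are 2, 3, 4, 5 days — an arithmetic progression with common difference 1.
Next gap: 6 days. Jul 28 2014 + 6 days = Aug 3 2014.
Next gap: 7 days. Aug 3 2014 + 7 days = Aug 10 2014.
Next gap: 8 days. Aug 10 2014 + 8 days = Aug 18 2014.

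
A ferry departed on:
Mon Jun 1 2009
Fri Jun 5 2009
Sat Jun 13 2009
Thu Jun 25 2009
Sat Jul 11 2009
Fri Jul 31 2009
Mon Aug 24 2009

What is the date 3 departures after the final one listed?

Sat Nov 28 2009

The spacing grows by 4 each time: 4, 8, 12, 16, 20, 24 days.
Next gap: 28 days. Mon Aug 24 2009 + 28 days = Mon Sep 21 2009.
Next gap: 32 days. Mon Sep 21 2009 + 32 days = Fri Oct 23 2009.
Next gap: 36 days. Fri Oct 23 2009 + 36 days = Sat Nov 28 2009.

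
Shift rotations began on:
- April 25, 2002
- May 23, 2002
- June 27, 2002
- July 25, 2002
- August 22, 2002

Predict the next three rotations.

September 26, 2002; October 24, 2002; November 28, 2002

Gaps: 28, 35, 28, 28 days — a mix of 28 and 35. Every date is a Thursday.
Each is the 4th Thursday of its month.
September 2002 — 4th Thursday is September 26, 2002.
4th Thursday of October 2002: October 24, 2002.
4th Thursday of November 2002: November 28, 2002.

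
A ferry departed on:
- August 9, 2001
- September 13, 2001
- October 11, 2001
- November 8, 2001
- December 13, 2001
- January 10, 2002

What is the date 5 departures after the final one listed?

All dates are Thursdays, 35, 28, 28, 35, 28 days apart.
Specifically, the 2nd Thursday of each month.
2nd Thursday of February 2002: February 14, 2002.
2nd Thursday of March 2002: March 14, 2002.
April 2002 — 2nd Thursday is April 11, 2002.
2nd Thursday of May 2002: May 9, 2002.
June 2002 — 2nd Thursday is June 13, 2002.

June 13, 2002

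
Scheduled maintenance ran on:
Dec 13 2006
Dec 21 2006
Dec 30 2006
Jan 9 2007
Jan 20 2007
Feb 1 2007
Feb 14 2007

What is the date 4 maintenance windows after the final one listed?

Apr 17 2007

The spacing grows by 1 each time: 8, 9, 10, 11, 12, 13 days.
Next gap: 14 days. Feb 14 2007 + 14 days = Feb 28 2007.
Next gap: 15 days. Feb 28 2007 + 15 days = Mar 15 2007.
Next gap: 16 days. Mar 15 2007 + 16 days = Mar 31 2007.
Next gap: 17 days. Mar 31 2007 + 17 days = Apr 17 2007.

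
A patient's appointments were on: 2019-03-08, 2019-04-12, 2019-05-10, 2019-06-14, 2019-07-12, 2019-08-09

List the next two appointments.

2019-09-13, 2019-10-11

All dates are Fridays, 35, 28, 35, 28, 28 days apart.
Specifically, the 2nd Friday of each month.
September 2019 — 2nd Friday is 2019-09-13.
October 2019 — 2nd Friday is 2019-10-11.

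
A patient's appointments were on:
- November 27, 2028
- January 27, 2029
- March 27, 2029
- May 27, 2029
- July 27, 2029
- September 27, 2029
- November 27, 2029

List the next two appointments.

The day-of-month is always 27 (61, 59, 61, 61, 62, 61 days between events).
So this recurs on the 27th of every 2 months.
January 2030: January 27, 2030.
March 2030: March 27, 2030.

January 27, 2030; March 27, 2030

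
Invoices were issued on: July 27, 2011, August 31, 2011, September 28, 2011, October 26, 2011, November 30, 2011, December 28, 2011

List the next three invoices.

January 25, 2012; February 29, 2012; March 28, 2012

These are Wednesdays with 35, 28, 28, 35, 28-day gaps.
Each is the final Wednesday of its month — August 31, 2011 is past the 28th, so '4th Wednesday' doesn't fit.
January 2012 ends with Wednesday January 25, 2012.
Last Wednesday of February 2012: February 29, 2012.
March 2012 ends with Wednesday March 28, 2012.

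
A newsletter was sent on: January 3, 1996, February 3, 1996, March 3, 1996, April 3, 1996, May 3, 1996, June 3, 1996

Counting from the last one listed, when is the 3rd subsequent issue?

September 3, 1996

Gaps: 31, 29, 31, 30, 31 days — not constant. Every event is on the 3rd of the month.
Pattern: the 3rd of each month.
Next: July 1996 → July 3, 1996.
Next: August 1996 → August 3, 1996.
Next: September 1996 → September 3, 1996.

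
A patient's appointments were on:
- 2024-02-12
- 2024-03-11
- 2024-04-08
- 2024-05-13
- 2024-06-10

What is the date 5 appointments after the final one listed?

All dates are Mondays, 28, 28, 35, 28 days apart.
Specifically, the 2nd Monday of each month.
2nd Monday of July 2024: 2024-07-08.
August 2024 — 2nd Monday is 2024-08-12.
2nd Monday of September 2024: 2024-09-09.
October 2024 — 2nd Monday is 2024-10-14.
2nd Monday of November 2024: 2024-11-11.

2024-11-11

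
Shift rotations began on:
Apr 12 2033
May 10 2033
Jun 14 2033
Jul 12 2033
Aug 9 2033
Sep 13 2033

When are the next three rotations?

Oct 11 2033, Nov 8 2033, Dec 13 2033

All dates are Tuesdays, 28, 35, 28, 28, 35 days apart.
Specifically, the 2nd Tuesday of each month.
2nd Tuesday of October 2033: Oct 11 2033.
November 2033 — 2nd Tuesday is Nov 8 2033.
December 2033 — 2nd Tuesday is Dec 13 2033.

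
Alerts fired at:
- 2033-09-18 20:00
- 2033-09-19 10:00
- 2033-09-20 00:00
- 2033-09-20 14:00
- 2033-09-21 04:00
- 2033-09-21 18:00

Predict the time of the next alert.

2033-09-22 08:00

The interval is a steady 14 hours (14, 14, 14, 14, 14).
2033-09-21 18:00 + 14 h = 2033-09-22 08:00.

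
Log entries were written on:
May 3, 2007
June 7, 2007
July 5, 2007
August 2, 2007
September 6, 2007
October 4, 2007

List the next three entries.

November 1, 2007; December 6, 2007; January 3, 2008

Gaps: 35, 28, 28, 35, 28 days — a mix of 28 and 35. Every date is a Thursday.
Each is the 1st Thursday of its month.
November 2007 — 1st Thursday is November 1, 2007.
1st Thursday of December 2007: December 6, 2007.
January 2008 — 1st Thursday is January 3, 2008.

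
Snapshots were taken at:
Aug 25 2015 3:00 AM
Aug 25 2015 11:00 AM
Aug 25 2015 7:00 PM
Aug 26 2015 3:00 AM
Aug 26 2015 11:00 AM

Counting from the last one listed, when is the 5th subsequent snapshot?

Aug 28 2015 3:00 AM

The interval is a steady 8 hours (8, 8, 8, 8).
Aug 26 2015 11:00 AM + 8 h = Aug 26 2015 7:00 PM.
Aug 26 2015 7:00 PM + 8 h = Aug 27 2015 3:00 AM.
Aug 27 2015 3:00 AM + 8 h = Aug 27 2015 11:00 AM.
Aug 27 2015 11:00 AM + 8 h = Aug 27 2015 7:00 PM.
Aug 27 2015 7:00 PM + 8 h = Aug 28 2015 3:00 AM.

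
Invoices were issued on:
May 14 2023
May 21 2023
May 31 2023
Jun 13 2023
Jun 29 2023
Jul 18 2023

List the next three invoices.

Aug 9 2023, Sep 3 2023, Oct 1 2023

Intervals are 7, 10, 13, 16, 19 days — an arithmetic progression with common difference 3.
Next gap: 22 days. Jul 18 2023 + 22 days = Aug 9 2023.
Next gap: 25 days. Aug 9 2023 + 25 days = Sep 3 2023.
Next gap: 28 days. Sep 3 2023 + 28 days = Oct 1 2023.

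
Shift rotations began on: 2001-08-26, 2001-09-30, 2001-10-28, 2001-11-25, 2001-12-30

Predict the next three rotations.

All Sundays; the gaps (35, 28, 28, 35) vary with month length.
This is the last Sunday of each month.
Last Sunday of January 2002: 2002-01-27.
Last Sunday of February 2002: 2002-02-24.
March 2002 ends with Sunday 2002-03-31.

2002-01-27, 2002-02-24, 2002-03-31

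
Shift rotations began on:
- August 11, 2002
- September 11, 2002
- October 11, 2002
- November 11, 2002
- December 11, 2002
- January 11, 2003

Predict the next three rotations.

Gaps: 31, 30, 31, 30, 31 days — not constant. Every event is on the 11th of the month.
Pattern: the 11th of each month.
Next: February 2003 → February 11, 2003.
Next: March 2003 → March 11, 2003.
April 2003: April 11, 2003.

February 11, 2003; March 11, 2003; April 11, 2003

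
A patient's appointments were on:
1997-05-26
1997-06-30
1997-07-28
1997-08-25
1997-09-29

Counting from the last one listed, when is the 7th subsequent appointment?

These are Mondays with 35, 28, 28, 35-day gaps.
Each is the final Monday of its month — 1997-06-30 is past the 28th, so '4th Monday' doesn't fit.
October 1997 ends with Monday 1997-10-27.
November 1997 ends with Monday 1997-11-24.
Last Monday of December 1997: 1997-12-29.
Last Monday of January 1998: 1998-01-26.
February 1998 ends with Monday 1998-02-23.
March 1998 ends with Monday 1998-03-30.
Last Monday of April 1998: 1998-04-27.

1998-04-27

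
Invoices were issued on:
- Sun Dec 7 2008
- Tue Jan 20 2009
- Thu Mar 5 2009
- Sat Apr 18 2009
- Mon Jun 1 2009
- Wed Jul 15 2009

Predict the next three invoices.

Fri Aug 28 2009, Sun Oct 11 2009, Tue Nov 24 2009

Gaps between consecutive events: 44, 44, 44, 44, 44 days — a constant 44-day interval.
Wed Jul 15 2009 + 44 days = Fri Aug 28 2009.
Fri Aug 28 2009 + 44 days = Sun Oct 11 2009.
Sun Oct 11 2009 + 44 days = Tue Nov 24 2009.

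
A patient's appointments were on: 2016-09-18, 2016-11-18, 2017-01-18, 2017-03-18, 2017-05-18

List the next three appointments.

The day-of-month is always 18 (61, 61, 59, 61 days between events).
So this recurs on the 18th of every 2 months.
Next: July 2017 → 2017-07-18.
Next: September 2017 → 2017-09-18.
Next: November 2017 → 2017-11-18.

2017-07-18, 2017-09-18, 2017-11-18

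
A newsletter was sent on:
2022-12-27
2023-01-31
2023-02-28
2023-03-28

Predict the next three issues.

Every date is a Tuesday; gaps 35, 28, 28 days.
Each is the last Tuesday of its month (at least one falls on the 29th or later, ruling out '4th Tuesday').
Last Tuesday of April 2023: 2023-04-25.
Last Tuesday of May 2023: 2023-05-30.
Last Tuesday of June 2023: 2023-06-27.

2023-04-25, 2023-05-30, 2023-06-27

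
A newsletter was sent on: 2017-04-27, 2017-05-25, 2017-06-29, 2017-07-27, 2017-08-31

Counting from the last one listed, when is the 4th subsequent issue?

2017-12-28

These are Thursdays with 28, 35, 28, 35-day gaps.
Each is the final Thursday of its month — 2017-06-29 is past the 28th, so '4th Thursday' doesn't fit.
Last Thursday of September 2017: 2017-09-28.
October 2017 ends with Thursday 2017-10-26.
Last Thursday of November 2017: 2017-11-30.
Last Thursday of December 2017: 2017-12-28.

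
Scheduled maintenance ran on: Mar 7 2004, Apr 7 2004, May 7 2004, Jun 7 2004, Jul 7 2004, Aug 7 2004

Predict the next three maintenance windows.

Sep 7 2004, Oct 7 2004, Nov 7 2004

The day-of-month is always 7 (31, 30, 31, 30, 31 days between events).
So this recurs on the 7th of each month.
Next: September 2004 → Sep 7 2004.
October 2004: Oct 7 2004.
Next: November 2004 → Nov 7 2004.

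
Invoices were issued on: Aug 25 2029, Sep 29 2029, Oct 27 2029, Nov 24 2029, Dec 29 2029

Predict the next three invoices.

Every date is a Saturday; gaps 35, 28, 28, 35 days.
Each is the last Saturday of its month (at least one falls on the 29th or later, ruling out '4th Saturday').
January 2030 ends with Saturday Jan 26 2030.
Last Saturday of February 2030: Feb 23 2030.
Last Saturday of March 2030: Mar 30 2030.

Jan 26 2030, Feb 23 2030, Mar 30 2030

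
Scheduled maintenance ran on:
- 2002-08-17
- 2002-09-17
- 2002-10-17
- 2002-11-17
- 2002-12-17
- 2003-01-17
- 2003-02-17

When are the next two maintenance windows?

Each date is the 17th; the gaps (31, 30, 31, 30, 31, 31) track the month lengths.
The rule is the 17th of each month.
March 2003: 2003-03-17.
Next: April 2003 → 2003-04-17.

2003-03-17, 2003-04-17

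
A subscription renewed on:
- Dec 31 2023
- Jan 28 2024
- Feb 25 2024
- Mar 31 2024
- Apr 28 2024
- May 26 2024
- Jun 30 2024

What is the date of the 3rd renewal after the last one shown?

Sep 29 2024

All Sundays; the gaps (28, 28, 35, 28, 28, 35) vary with month length.
This is the last Sunday of each month.
Last Sunday of July 2024: Jul 28 2024.
August 2024 ends with Sunday Aug 25 2024.
September 2024 ends with Sunday Sep 29 2024.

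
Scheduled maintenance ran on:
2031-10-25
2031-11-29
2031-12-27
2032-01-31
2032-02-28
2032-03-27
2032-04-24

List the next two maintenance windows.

These are Saturdays with 35, 28, 35, 28, 28, 28-day gaps.
Each is the final Saturday of its month — 2031-11-29 is past the 28th, so '4th Saturday' doesn't fit.
May 2032 ends with Saturday 2032-05-29.
Last Saturday of June 2032: 2032-06-26.

2032-05-29, 2032-06-26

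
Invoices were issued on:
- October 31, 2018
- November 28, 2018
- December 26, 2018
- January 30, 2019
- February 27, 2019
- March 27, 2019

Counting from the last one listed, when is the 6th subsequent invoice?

September 25, 2019

Every date is a Wednesday; gaps 28, 28, 35, 28, 28 days.
Each is the last Wednesday of its month (at least one falls on the 29th or later, ruling out '4th Wednesday').
Last Wednesday of April 2019: April 24, 2019.
May 2019 ends with Wednesday May 29, 2019.
June 2019 ends with Wednesday June 26, 2019.
July 2019 ends with Wednesday July 31, 2019.
August 2019 ends with Wednesday August 28, 2019.
September 2019 ends with Wednesday September 25, 2019.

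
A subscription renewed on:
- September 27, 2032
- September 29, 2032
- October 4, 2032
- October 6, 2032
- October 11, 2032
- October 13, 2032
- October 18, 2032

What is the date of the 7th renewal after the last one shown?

The gap pattern 2, 5, 2, 5, 2, 5 repeats every 2 events.
These are the Mondays and Wednesdays of each week.
The following Wednesday is October 20, 2032.
Next Monday: October 25, 2032.
The following Wednesday is October 27, 2032.
The following Monday is November 1, 2032.
Next Wednesday: November 3, 2032.
The following Monday is November 8, 2032.
The following Wednesday is November 10, 2032.

November 10, 2032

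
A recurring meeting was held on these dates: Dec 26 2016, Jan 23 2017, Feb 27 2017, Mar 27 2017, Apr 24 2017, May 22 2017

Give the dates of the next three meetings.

Gaps: 28, 35, 28, 28, 28 days — a mix of 28 and 35. Every date is a Monday.
Each is the 4th Monday of its month.
4th Monday of June 2017: Jun 26 2017.
4th Monday of July 2017: Jul 24 2017.
August 2017 — 4th Monday is Aug 28 2017.

Jun 26 2017, Jul 24 2017, Aug 28 2017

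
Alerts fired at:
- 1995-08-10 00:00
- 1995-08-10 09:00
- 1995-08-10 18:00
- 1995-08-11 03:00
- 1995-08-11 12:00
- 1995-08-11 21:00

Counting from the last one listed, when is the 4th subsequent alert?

Spacing: 9, 9, 9, 9, 9 h — constant 9 h.
1995-08-11 21:00 + 9 h = 1995-08-12 06:00.
1995-08-12 06:00 + 9 h = 1995-08-12 15:00.
1995-08-12 15:00 + 9 h = 1995-08-13 00:00.
1995-08-13 00:00 + 9 h = 1995-08-13 09:00.

1995-08-13 09:00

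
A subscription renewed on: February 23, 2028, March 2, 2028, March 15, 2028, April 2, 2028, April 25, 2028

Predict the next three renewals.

May 23, 2028; June 25, 2028; August 2, 2028

Gaps: 8, 13, 18, 23 days — each gap is 5 larger than the previous one.
Next gap: 28 days. April 25, 2028 + 28 days = May 23, 2028.
Next gap: 33 days. May 23, 2028 + 33 days = June 25, 2028.
Next gap: 38 days. June 25, 2028 + 38 days = August 2, 2028.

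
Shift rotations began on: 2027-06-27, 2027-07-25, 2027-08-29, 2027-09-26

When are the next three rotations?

2027-10-31, 2027-11-28, 2027-12-26

All Sundays; the gaps (28, 35, 28) vary with month length.
This is the last Sunday of each month.
Last Sunday of October 2027: 2027-10-31.
November 2027 ends with Sunday 2027-11-28.
Last Sunday of December 2027: 2027-12-26.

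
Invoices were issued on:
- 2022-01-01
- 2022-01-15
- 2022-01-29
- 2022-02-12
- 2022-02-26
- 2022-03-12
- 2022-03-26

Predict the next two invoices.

The spacing is 14, 14, 14, 14, 14, 14 days — always 14 days.
2022-03-26 + 14 days = 2022-04-09.
2022-04-09 + 14 days = 2022-04-23.

2022-04-09, 2022-04-23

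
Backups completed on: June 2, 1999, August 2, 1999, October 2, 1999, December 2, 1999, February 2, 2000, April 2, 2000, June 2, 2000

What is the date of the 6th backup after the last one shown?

June 2, 2001

The day-of-month is always 2 (61, 61, 61, 62, 60, 61 days between events).
So this recurs on the 2nd of every 2 months.
August 2000: August 2, 2000.
October 2000: October 2, 2000.
December 2000: December 2, 2000.
February 2001: February 2, 2001.
April 2001: April 2, 2001.
June 2001: June 2, 2001.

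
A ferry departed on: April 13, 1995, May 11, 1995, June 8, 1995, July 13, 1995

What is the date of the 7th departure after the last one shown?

February 8, 1996

All dates are Thursdays, 28, 28, 35 days apart.
Specifically, the 2nd Thursday of each month.
2nd Thursday of August 1995: August 10, 1995.
2nd Thursday of September 1995: September 14, 1995.
October 1995 — 2nd Thursday is October 12, 1995.
November 1995 — 2nd Thursday is November 9, 1995.
2nd Thursday of December 1995: December 14, 1995.
2nd Thursday of January 1996: January 11, 1996.
February 1996 — 2nd Thursday is February 8, 1996.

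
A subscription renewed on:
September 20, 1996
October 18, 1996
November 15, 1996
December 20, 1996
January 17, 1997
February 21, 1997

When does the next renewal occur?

Gaps: 28, 28, 35, 28, 35 days — a mix of 28 and 35. Every date is a Friday.
Each is the 3rd Friday of its month.
3rd Friday of March 1997: March 21, 1997.

March 21, 1997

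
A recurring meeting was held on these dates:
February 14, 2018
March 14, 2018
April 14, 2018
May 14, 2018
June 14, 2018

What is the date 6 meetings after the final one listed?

December 14, 2018

Each date is the 14th; the gaps (28, 31, 30, 31) track the month lengths.
The rule is the 14th of each month.
Next: July 2018 → July 14, 2018.
Next: August 2018 → August 14, 2018.
Next: September 2018 → September 14, 2018.
October 2018: October 14, 2018.
November 2018: November 14, 2018.
December 2018: December 14, 2018.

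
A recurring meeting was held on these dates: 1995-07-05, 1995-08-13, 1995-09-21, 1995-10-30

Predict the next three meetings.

1995-12-08, 1996-01-16, 1996-02-24

Gaps between consecutive events: 39, 39, 39 days — a constant 39-day interval.
1995-10-30 + 39 days = 1995-12-08.
1995-12-08 + 39 days = 1996-01-16.
1996-01-16 + 39 days = 1996-02-24.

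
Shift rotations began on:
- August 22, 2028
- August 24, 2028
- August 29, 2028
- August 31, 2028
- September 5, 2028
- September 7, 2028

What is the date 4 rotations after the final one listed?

Every event lands on a Tuesday or Thursday (gaps cycle 2, 5, 2, 5, 2).
So the schedule is: every Tuesday and Thursday.
The following Tuesday is September 12, 2028.
The following Thursday is September 14, 2028.
Next Tuesday: September 19, 2028.
Next Thursday: September 21, 2028.

September 21, 2028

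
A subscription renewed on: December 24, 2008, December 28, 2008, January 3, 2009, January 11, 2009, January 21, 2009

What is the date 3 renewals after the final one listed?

Gaps: 4, 6, 8, 10 days — each gap is 2 larger than the previous one.
Next gap: 12 days. January 21, 2009 + 12 days = February 2, 2009.
Next gap: 14 days. February 2, 2009 + 14 days = February 16, 2009.
Next gap: 16 days. February 16, 2009 + 16 days = March 4, 2009.

March 4, 2009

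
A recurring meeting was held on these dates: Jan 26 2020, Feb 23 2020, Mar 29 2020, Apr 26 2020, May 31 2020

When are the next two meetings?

Jun 28 2020, Jul 26 2020

Every date is a Sunday; gaps 28, 35, 28, 35 days.
Each is the last Sunday of its month (at least one falls on the 29th or later, ruling out '4th Sunday').
June 2020 ends with Sunday Jun 28 2020.
July 2020 ends with Sunday Jul 26 2020.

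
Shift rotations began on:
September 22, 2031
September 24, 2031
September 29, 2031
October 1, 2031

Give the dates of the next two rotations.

October 6, 2031; October 8, 2031

Every event lands on a Monday or Wednesday (gaps cycle 2, 5, 2).
So the schedule is: every Monday and Wednesday.
Next Monday: October 6, 2031.
Next Wednesday: October 8, 2031.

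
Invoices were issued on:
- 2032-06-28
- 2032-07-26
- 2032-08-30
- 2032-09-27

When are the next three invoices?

2032-10-25, 2032-11-29, 2032-12-27

These are Mondays with 28, 35, 28-day gaps.
Each is the final Monday of its month — 2032-08-30 is past the 28th, so '4th Monday' doesn't fit.
October 2032 ends with Monday 2032-10-25.
Last Monday of November 2032: 2032-11-29.
December 2032 ends with Monday 2032-12-27.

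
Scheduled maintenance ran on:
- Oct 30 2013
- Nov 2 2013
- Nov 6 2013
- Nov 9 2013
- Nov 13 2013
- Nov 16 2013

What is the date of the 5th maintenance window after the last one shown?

Gaps: 3, 4, 3, 4, 3 days — not constant, but cyclic with period 2.
The events fall on every Wednesday and Saturday.
The following Wednesday is Nov 20 2013.
Next Saturday: Nov 23 2013.
Next Wednesday: Nov 27 2013.
Next Saturday: Nov 30 2013.
The following Wednesday is Dec 4 2013.

Dec 4 2013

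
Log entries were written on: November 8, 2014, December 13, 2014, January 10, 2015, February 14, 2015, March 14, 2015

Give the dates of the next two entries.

April 11, 2015; May 9, 2015

These are Saturdays at 28- or 35-day spacing (35, 28, 35, 28).
The pattern: 2nd Saturday of the month.
2nd Saturday of April 2015: April 11, 2015.
2nd Saturday of May 2015: May 9, 2015.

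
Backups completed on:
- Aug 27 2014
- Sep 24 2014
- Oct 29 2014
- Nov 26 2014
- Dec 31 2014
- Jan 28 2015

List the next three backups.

Feb 25 2015, Mar 25 2015, Apr 29 2015

All Wednesdays; the gaps (28, 35, 28, 35, 28) vary with month length.
This is the last Wednesday of each month.
Last Wednesday of February 2015: Feb 25 2015.
Last Wednesday of March 2015: Mar 25 2015.
Last Wednesday of April 2015: Apr 29 2015.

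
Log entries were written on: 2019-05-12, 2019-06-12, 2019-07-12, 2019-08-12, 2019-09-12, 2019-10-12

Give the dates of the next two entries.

2019-11-12, 2019-12-12

Gaps: 31, 30, 31, 31, 30 days — not constant. Every event is on the 12th of the month.
Pattern: the 12th of each month.
November 2019: 2019-11-12.
Next: December 2019 → 2019-12-12.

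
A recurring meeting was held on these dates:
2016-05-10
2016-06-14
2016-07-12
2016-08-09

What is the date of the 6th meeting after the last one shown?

All dates are Tuesdays, 35, 28, 28 days apart.
Specifically, the 2nd Tuesday of each month.
2nd Tuesday of September 2016: 2016-09-13.
2nd Tuesday of October 2016: 2016-10-11.
2nd Tuesday of November 2016: 2016-11-08.
2nd Tuesday of December 2016: 2016-12-13.
January 2017 — 2nd Tuesday is 2017-01-10.
2nd Tuesday of February 2017: 2017-02-14.

2017-02-14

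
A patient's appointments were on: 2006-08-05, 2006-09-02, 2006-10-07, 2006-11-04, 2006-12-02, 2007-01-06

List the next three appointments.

All dates are Saturdays, 28, 35, 28, 28, 35 days apart.
Specifically, the 1st Saturday of each month.
February 2007 — 1st Saturday is 2007-02-03.
1st Saturday of March 2007: 2007-03-03.
1st Saturday of April 2007: 2007-04-07.

2007-02-03, 2007-03-03, 2007-04-07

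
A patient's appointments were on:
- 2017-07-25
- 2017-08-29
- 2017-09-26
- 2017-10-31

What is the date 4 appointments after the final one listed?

All Tuesdays; the gaps (35, 28, 35) vary with month length.
This is the last Tuesday of each month.
November 2017 ends with Tuesday 2017-11-28.
Last Tuesday of December 2017: 2017-12-26.
January 2018 ends with Tuesday 2018-01-30.
February 2018 ends with Tuesday 2018-02-27.

2018-02-27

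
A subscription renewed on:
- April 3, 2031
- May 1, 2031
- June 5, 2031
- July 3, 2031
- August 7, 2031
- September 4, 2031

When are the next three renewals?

October 2, 2031; November 6, 2031; December 4, 2031

All dates are Thursdays, 28, 35, 28, 35, 28 days apart.
Specifically, the 1st Thursday of each month.
1st Thursday of October 2031: October 2, 2031.
November 2031 — 1st Thursday is November 6, 2031.
December 2031 — 1st Thursday is December 4, 2031.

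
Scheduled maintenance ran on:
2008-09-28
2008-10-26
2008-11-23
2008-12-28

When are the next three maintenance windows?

2009-01-25, 2009-02-22, 2009-03-22

All dates are Sundays, 28, 28, 35 days apart.
Specifically, the 4th Sunday of each month.
January 2009 — 4th Sunday is 2009-01-25.
4th Sunday of February 2009: 2009-02-22.
4th Sunday of March 2009: 2009-03-22.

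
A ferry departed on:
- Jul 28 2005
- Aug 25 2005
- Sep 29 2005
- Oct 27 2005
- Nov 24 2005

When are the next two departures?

Dec 29 2005, Jan 26 2006

These are Thursdays with 28, 35, 28, 28-day gaps.
Each is the final Thursday of its month — Sep 29 2005 is past the 28th, so '4th Thursday' doesn't fit.
Last Thursday of December 2005: Dec 29 2005.
January 2006 ends with Thursday Jan 26 2006.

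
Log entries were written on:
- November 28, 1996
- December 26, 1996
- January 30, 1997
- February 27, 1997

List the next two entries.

March 27, 1997; April 24, 1997

Every date is a Thursday; gaps 28, 35, 28 days.
Each is the last Thursday of its month (at least one falls on the 29th or later, ruling out '4th Thursday').
Last Thursday of March 1997: March 27, 1997.
April 1997 ends with Thursday April 24, 1997.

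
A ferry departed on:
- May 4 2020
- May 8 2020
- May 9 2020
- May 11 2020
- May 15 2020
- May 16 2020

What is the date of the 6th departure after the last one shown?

The gap pattern 4, 1, 2, 4, 1 repeats every 3 events.
These are the Mondays, Fridays and Saturdays of each week.
Next Monday: May 18 2020.
Next Friday: May 22 2020.
Next Saturday: May 23 2020.
The following Monday is May 25 2020.
Next Friday: May 29 2020.
The following Saturday is May 30 2020.

May 30 2020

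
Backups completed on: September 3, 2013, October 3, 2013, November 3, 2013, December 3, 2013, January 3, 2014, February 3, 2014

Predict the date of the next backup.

March 3, 2014

The day-of-month is always 3 (30, 31, 30, 31, 31 days between events).
So this recurs on the 3rd of each month.
March 2014: March 3, 2014.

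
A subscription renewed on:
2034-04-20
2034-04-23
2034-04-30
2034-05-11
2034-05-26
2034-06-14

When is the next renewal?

Gaps: 3, 7, 11, 15, 19 days — each gap is 4 larger than the previous one.
Next gap: 23 days. 2034-06-14 + 23 days = 2034-07-07.

2034-07-07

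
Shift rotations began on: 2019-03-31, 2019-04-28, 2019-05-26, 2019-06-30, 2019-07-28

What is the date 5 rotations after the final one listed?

2019-12-29

Every date is a Sunday; gaps 28, 28, 35, 28 days.
Each is the last Sunday of its month (at least one falls on the 29th or later, ruling out '4th Sunday').
August 2019 ends with Sunday 2019-08-25.
September 2019 ends with Sunday 2019-09-29.
October 2019 ends with Sunday 2019-10-27.
Last Sunday of November 2019: 2019-11-24.
Last Sunday of December 2019: 2019-12-29.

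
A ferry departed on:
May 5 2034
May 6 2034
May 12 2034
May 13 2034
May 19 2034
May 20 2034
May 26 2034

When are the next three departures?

May 27 2034, Jun 2 2034, Jun 3 2034

Every event lands on a Friday or Saturday (gaps cycle 1, 6, 1, 6, 1, 6).
So the schedule is: every Friday and Saturday.
Next Saturday: May 27 2034.
Next Friday: Jun 2 2034.
Next Saturday: Jun 3 2034.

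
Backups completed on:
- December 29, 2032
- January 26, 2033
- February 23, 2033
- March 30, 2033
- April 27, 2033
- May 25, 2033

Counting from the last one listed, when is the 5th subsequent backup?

October 26, 2033

These are Wednesdays with 28, 28, 35, 28, 28-day gaps.
Each is the final Wednesday of its month — December 29, 2032 is past the 28th, so '4th Wednesday' doesn't fit.
June 2033 ends with Wednesday June 29, 2033.
Last Wednesday of July 2033: July 27, 2033.
Last Wednesday of August 2033: August 31, 2033.
September 2033 ends with Wednesday September 28, 2033.
October 2033 ends with Wednesday October 26, 2033.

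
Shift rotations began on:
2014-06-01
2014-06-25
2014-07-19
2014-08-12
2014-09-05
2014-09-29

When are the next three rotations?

2014-10-23, 2014-11-16, 2014-12-10

The spacing is 24, 24, 24, 24, 24 days — always 24 days.
2014-09-29 + 24 days = 2014-10-23.
2014-10-23 + 24 days = 2014-11-16.
2014-11-16 + 24 days = 2014-12-10.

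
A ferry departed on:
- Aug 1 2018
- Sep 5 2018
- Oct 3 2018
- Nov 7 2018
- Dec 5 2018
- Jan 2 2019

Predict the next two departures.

Feb 6 2019, Mar 6 2019

All dates are Wednesdays, 35, 28, 35, 28, 28 days apart.
Specifically, the 1st Wednesday of each month.
February 2019 — 1st Wednesday is Feb 6 2019.
1st Wednesday of March 2019: Mar 6 2019.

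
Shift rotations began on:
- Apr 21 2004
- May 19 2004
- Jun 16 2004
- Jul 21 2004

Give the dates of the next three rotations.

Aug 18 2004, Sep 15 2004, Oct 20 2004

All dates are Wednesdays, 28, 28, 35 days apart.
Specifically, the 3rd Wednesday of each month.
3rd Wednesday of August 2004: Aug 18 2004.
September 2004 — 3rd Wednesday is Sep 15 2004.
3rd Wednesday of October 2004: Oct 20 2004.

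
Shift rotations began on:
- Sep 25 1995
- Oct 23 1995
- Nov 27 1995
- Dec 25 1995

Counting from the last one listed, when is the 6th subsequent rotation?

Jun 24 1996

Gaps: 28, 35, 28 days — a mix of 28 and 35. Every date is a Monday.
Each is the 4th Monday of its month.
January 1996 — 4th Monday is Jan 22 1996.
4th Monday of February 1996: Feb 26 1996.
4th Monday of March 1996: Mar 25 1996.
April 1996 — 4th Monday is Apr 22 1996.
4th Monday of May 1996: May 27 1996.
June 1996 — 4th Monday is Jun 24 1996.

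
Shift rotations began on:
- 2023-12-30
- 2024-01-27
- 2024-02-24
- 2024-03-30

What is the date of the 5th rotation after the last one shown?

These are Saturdays with 28, 28, 35-day gaps.
Each is the final Saturday of its month — 2023-12-30 is past the 28th, so '4th Saturday' doesn't fit.
Last Saturday of April 2024: 2024-04-27.
Last Saturday of May 2024: 2024-05-25.
Last Saturday of June 2024: 2024-06-29.
July 2024 ends with Saturday 2024-07-27.
August 2024 ends with Saturday 2024-08-31.

2024-08-31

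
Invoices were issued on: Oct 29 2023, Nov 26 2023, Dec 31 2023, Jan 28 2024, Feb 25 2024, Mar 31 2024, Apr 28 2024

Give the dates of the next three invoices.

These are Sundays with 28, 35, 28, 28, 35, 28-day gaps.
Each is the final Sunday of its month — Oct 29 2023 is past the 28th, so '4th Sunday' doesn't fit.
May 2024 ends with Sunday May 26 2024.
Last Sunday of June 2024: Jun 30 2024.
July 2024 ends with Sunday Jul 28 2024.

May 26 2024, Jun 30 2024, Jul 28 2024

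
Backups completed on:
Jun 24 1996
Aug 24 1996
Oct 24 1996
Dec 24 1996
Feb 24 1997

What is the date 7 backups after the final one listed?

Each date is the 24th; the gaps (61, 61, 61, 62) track the month lengths.
The rule is the 24th of every 2 months.
Next: April 1997 → Apr 24 1997.
June 1997: Jun 24 1997.
Next: August 1997 → Aug 24 1997.
October 1997: Oct 24 1997.
December 1997: Dec 24 1997.
Next: February 1998 → Feb 24 1998.
Next: April 1998 → Apr 24 1998.

Apr 24 1998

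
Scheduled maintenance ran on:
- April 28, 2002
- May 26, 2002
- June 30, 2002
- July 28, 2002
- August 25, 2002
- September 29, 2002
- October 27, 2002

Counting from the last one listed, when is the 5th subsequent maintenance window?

March 30, 2003

These are Sundays with 28, 35, 28, 28, 35, 28-day gaps.
Each is the final Sunday of its month — June 30, 2002 is past the 28th, so '4th Sunday' doesn't fit.
November 2002 ends with Sunday November 24, 2002.
Last Sunday of December 2002: December 29, 2002.
Last Sunday of January 2003: January 26, 2003.
Last Sunday of February 2003: February 23, 2003.
March 2003 ends with Sunday March 30, 2003.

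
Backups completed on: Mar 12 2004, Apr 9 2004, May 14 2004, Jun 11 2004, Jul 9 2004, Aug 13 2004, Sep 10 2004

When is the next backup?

Oct 8 2004

Gaps: 28, 35, 28, 28, 35, 28 days — a mix of 28 and 35. Every date is a Friday.
Each is the 2nd Friday of its month.
October 2004 — 2nd Friday is Oct 8 2004.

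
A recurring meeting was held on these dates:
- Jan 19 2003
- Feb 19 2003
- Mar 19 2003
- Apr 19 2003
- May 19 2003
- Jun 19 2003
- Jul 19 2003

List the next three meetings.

Gaps: 31, 28, 31, 30, 31, 30 days — not constant. Every event is on the 19th of the month.
Pattern: the 19th of each month.
August 2003: Aug 19 2003.
September 2003: Sep 19 2003.
Next: October 2003 → Oct 19 2003.

Aug 19 2003, Sep 19 2003, Oct 19 2003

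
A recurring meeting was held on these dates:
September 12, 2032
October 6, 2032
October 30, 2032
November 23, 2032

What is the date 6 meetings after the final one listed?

April 16, 2033

Every event comes 24 days after the last (24, 24, 24).
November 23, 2032 + 24 days = December 17, 2032.
December 17, 2032 + 24 days = January 10, 2033.
January 10, 2033 + 24 days = February 3, 2033.
February 3, 2033 + 24 days = February 27, 2033.
February 27, 2033 + 24 days = March 23, 2033.
March 23, 2033 + 24 days = April 16, 2033.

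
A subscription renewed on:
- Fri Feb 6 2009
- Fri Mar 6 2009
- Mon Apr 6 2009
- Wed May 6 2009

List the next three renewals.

Each date is the 6th; the gaps (28, 31, 30) track the month lengths.
The rule is the 6th of each month.
June 2009: Sat Jun 6 2009.
Next: July 2009 → Mon Jul 6 2009.
Next: August 2009 → Thu Aug 6 2009.

Sat Jun 6 2009, Mon Jul 6 2009, Thu Aug 6 2009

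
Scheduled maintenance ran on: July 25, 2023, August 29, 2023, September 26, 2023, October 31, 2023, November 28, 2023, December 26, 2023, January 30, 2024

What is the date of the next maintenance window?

February 27, 2024

These are Tuesdays with 35, 28, 35, 28, 28, 35-day gaps.
Each is the final Tuesday of its month — August 29, 2023 is past the 28th, so '4th Tuesday' doesn't fit.
Last Tuesday of February 2024: February 27, 2024.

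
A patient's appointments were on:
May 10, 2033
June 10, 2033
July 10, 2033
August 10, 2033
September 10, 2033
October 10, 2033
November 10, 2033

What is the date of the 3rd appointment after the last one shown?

February 10, 2034

Each date is the 10th; the gaps (31, 30, 31, 31, 30, 31) track the month lengths.
The rule is the 10th of each month.
December 2033: December 10, 2033.
January 2034: January 10, 2034.
Next: February 2034 → February 10, 2034.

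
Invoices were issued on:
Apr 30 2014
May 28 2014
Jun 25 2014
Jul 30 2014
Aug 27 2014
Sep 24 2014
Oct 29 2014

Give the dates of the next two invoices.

Nov 26 2014, Dec 31 2014

All Wednesdays; the gaps (28, 28, 35, 28, 28, 35) vary with month length.
This is the last Wednesday of each month.
Last Wednesday of November 2014: Nov 26 2014.
December 2014 ends with Wednesday Dec 31 2014.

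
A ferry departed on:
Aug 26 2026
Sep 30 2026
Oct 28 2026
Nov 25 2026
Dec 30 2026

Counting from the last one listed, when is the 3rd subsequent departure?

All Wednesdays; the gaps (35, 28, 28, 35) vary with month length.
This is the last Wednesday of each month.
January 2027 ends with Wednesday Jan 27 2027.
Last Wednesday of February 2027: Feb 24 2027.
March 2027 ends with Wednesday Mar 31 2027.

Mar 31 2027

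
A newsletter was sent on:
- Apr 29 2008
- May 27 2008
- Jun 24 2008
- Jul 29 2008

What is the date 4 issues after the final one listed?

These are Tuesdays with 28, 28, 35-day gaps.
Each is the final Tuesday of its month — Apr 29 2008 is past the 28th, so '4th Tuesday' doesn't fit.
Last Tuesday of August 2008: Aug 26 2008.
Last Tuesday of September 2008: Sep 30 2008.
October 2008 ends with Tuesday Oct 28 2008.
November 2008 ends with Tuesday Nov 25 2008.

Nov 25 2008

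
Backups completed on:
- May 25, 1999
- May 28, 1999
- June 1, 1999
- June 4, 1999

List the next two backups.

Gaps: 3, 4, 3 days — not constant, but cyclic with period 2.
The events fall on every Tuesday and Friday.
Next Tuesday: June 8, 1999.
The following Friday is June 11, 1999.

June 8, 1999; June 11, 1999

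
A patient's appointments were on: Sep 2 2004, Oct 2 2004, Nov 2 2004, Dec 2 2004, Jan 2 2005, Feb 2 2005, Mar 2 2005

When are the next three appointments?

Each date is the 2nd; the gaps (30, 31, 30, 31, 31, 28) track the month lengths.
The rule is the 2nd of each month.
Next: April 2005 → Apr 2 2005.
Next: May 2005 → May 2 2005.
Next: June 2005 → Jun 2 2005.

Apr 2 2005, May 2 2005, Jun 2 2005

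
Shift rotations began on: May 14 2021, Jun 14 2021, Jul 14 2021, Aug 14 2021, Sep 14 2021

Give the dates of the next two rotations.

The day-of-month is always 14 (31, 30, 31, 31 days between events).
So this recurs on the 14th of each month.
Next: October 2021 → Oct 14 2021.
November 2021: Nov 14 2021.

Oct 14 2021, Nov 14 2021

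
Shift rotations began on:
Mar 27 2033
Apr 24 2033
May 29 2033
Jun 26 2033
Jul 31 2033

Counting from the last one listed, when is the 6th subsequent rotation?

Jan 29 2034

These are Sundays with 28, 35, 28, 35-day gaps.
Each is the final Sunday of its month — May 29 2033 is past the 28th, so '4th Sunday' doesn't fit.
August 2033 ends with Sunday Aug 28 2033.
Last Sunday of September 2033: Sep 25 2033.
Last Sunday of October 2033: Oct 30 2033.
November 2033 ends with Sunday Nov 27 2033.
December 2033 ends with Sunday Dec 25 2033.
January 2034 ends with Sunday Jan 29 2034.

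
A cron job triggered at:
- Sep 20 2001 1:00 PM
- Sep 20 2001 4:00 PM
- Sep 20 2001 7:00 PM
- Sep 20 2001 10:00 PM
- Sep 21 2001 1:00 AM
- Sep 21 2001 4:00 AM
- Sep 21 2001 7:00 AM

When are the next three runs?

Spacing: 3, 3, 3, 3, 3, 3 h — constant 3 h.
Sep 21 2001 7:00 AM + 3 h = Sep 21 2001 10:00 AM.
Sep 21 2001 10:00 AM + 3 h = Sep 21 2001 1:00 PM.
Sep 21 2001 1:00 PM + 3 h = Sep 21 2001 4:00 PM.

Sep 21 2001 10:00 AM, Sep 21 2001 1:00 PM, Sep 21 2001 4:00 PM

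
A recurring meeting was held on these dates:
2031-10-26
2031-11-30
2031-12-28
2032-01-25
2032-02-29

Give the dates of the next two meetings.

These are Sundays with 35, 28, 28, 35-day gaps.
Each is the final Sunday of its month — 2031-11-30 is past the 28th, so '4th Sunday' doesn't fit.
March 2032 ends with Sunday 2032-03-28.
Last Sunday of April 2032: 2032-04-25.

2032-03-28, 2032-04-25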